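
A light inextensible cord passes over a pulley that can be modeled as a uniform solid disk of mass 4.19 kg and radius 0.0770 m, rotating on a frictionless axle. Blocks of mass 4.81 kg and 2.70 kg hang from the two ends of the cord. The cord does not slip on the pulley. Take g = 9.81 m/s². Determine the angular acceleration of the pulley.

α ≈ 28.0 rad/s²

I = ½MR² = (1/2)(4.19)(0.0770)² = 0.01242 kg·m².
Heavier block: m₁g − T₁ = m₁a. Lighter block: T₂ − m₂g = m₂a.
Pulley: (T₁ − T₂)R = Iα = I(a/R), so T₁ − T₂ = (I/R²)a = (1/2)M_p a = 2.095·a.
Adding the three: (m₁ − m₂)g = (m₁ + m₂ + 2.095)a, so a = (4.81 − 2.70)(9.81)/(4.81 + 2.70 + 2.095) = 2.155 m/s².
α = a/R = 2.155/0.0770 = 27.99 rad/s².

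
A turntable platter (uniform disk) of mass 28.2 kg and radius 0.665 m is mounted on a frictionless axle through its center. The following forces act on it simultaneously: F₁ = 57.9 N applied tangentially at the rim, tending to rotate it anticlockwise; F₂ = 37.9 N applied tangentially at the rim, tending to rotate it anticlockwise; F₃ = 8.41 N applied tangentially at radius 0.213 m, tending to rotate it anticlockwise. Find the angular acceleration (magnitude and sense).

α ≈ 10.5 rad/s², anticlockwise

I = ½MR² = (1/2)(28.2)(0.665)² = 6.235 kg·m².
Taking anticlockwise as positive: τ₁ = +(57.9)(0.665) = +38.50 N·m; τ₂ = +(37.9)(0.665) = +25.20 N·m; τ₃ = +(8.41)(0.213) = +1.791 N·m.
Net torque τ = 65.50 N·m.
α = τ/I = 65.50/6.235 = 10.50 rad/s².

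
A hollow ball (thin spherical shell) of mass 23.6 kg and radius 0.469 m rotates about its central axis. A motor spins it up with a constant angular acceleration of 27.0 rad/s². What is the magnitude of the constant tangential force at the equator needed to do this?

F ≈ 199 N

I = (2/3)MR² = (2/3)(23.6)(0.469)² = 3.461 kg·m².
The required torque is τ = Iα = (3.461)(27.00) = 93.44 N·m.
A tangential force at the equator gives τ = FR, so F = τ/R = 93.44/0.469 = 199.2 N.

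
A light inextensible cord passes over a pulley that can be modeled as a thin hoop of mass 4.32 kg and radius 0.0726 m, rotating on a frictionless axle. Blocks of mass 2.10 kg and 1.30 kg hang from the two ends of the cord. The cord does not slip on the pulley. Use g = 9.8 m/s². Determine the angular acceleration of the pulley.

I = MR² = (4.32)(0.0726)² = 0.02277 kg·m².
Heavier block: m₁g − T₁ = m₁a. Lighter block: T₂ − m₂g = m₂a.
Pulley: (T₁ − T₂)R = Iα = I(a/R), so T₁ − T₂ = (I/R²)a = 1·M_p a = 4.320·a.
Adding the three: (m₁ − m₂)g = (m₁ + m₂ + 4.320)a, so a = (2.10 − 1.30)(9.8)/(2.10 + 1.30 + 4.320) = 1.016 m/s².
α = a/R = 1.016/0.0726 = 13.99 rad/s².

α ≈ 14.0 rad/s²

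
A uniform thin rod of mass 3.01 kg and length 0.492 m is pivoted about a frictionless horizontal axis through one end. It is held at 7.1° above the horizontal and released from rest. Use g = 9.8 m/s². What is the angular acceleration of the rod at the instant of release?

α ≈ 29.6 rad/s²

About the pivot, I = (1/3)ML² = (1/3)(3.01)(0.492)² = 0.2429 kg·m².
The weight acts at the center, a distance L/2 = 0.2460 m from the pivot; τ = Mg(L/2) cos 7.1° = 7.201 N·m.
α = τ/I = 7.201/0.2429 = 29.65 rad/s².
(Equivalently α = (3g/(2L)) cos 7.1° = 29.65 rad/s².)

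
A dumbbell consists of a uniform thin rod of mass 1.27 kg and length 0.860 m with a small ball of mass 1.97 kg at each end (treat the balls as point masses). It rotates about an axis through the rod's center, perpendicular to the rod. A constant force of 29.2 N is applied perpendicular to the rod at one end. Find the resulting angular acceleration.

I_rod = (1/12)ML² = (1/12)(1.27)(0.860)² = 0.07827 kg·m².
I_balls = 2·m·(L/2)² = 2(1.97)(0.4300)² = 0.7285 kg·m².
Total I = 0.8068 kg·m².
τ = F·(L/2) = (29.2)(0.430) = 12.56 N·m.
α = τ/I = 12.56/0.8068 = 15.56 rad/s².

α ≈ 15.6 rad/s²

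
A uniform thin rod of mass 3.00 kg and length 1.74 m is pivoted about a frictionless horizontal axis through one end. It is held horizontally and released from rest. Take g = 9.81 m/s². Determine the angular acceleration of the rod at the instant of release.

About the pivot, I = (1/3)ML² = (1/3)(3.00)(1.74)² = 3.028 kg·m².
The weight acts at the center, a distance L/2 = 0.8700 m from the pivot; τ = Mg(L/2) = 25.60 N·m.
α = τ/I = 25.60/3.028 = 8.457 rad/s².
(Equivalently α = (3g/(2L)) = 8.457 rad/s².)

α ≈ 8.46 rad/s²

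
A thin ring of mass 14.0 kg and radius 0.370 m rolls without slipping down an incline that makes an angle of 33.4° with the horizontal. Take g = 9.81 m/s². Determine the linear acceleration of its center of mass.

Translation along the incline: Mg sinθ − f = Ma.
Rotation about the center: fR = Iα with I = MR². No-slip gives a = αR, so f = (I/R²)a = M a.
Substituting: Mg sinθ = (1 + 1.000)Ma, so a = g sinθ/(1 + 1.000) = (9.81) sin 33.4° / 2.000 = 2.700 m/s².

a ≈ 2.70 m/s²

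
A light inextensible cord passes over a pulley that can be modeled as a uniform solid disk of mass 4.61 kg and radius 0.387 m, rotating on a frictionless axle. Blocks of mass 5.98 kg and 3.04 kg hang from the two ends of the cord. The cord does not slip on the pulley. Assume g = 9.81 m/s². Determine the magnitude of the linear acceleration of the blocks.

I = ½MR² = (1/2)(4.61)(0.387)² = 0.3452 kg·m².
Heavier block: m₁g − T₁ = m₁a. Lighter block: T₂ − m₂g = m₂a.
Pulley: (T₁ − T₂)R = Iα = I(a/R), so T₁ − T₂ = (I/R²)a = (1/2)M_p a = 2.305·a.
Adding the three: (m₁ − m₂)g = (m₁ + m₂ + 2.305)a, so a = (5.98 − 3.04)(9.81)/(5.98 + 3.04 + 2.305) = 2.547 m/s².

a ≈ 2.55 m/s²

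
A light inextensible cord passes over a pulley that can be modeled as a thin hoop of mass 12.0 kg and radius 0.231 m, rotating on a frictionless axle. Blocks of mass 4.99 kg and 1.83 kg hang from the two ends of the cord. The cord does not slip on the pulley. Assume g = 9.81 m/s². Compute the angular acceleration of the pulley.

I = MR² = (12.0)(0.231)² = 0.6403 kg·m².
Heavier block: m₁g − T₁ = m₁a. Lighter block: T₂ − m₂g = m₂a.
Pulley: (T₁ − T₂)R = Iα = I(a/R), so T₁ − T₂ = (I/R²)a = 1·M_p a = 12.00·a.
Adding the three: (m₁ − m₂)g = (m₁ + m₂ + 12.00)a, so a = (4.99 − 1.83)(9.81)/(4.99 + 1.83 + 12.00) = 1.647 m/s².
α = a/R = 1.647/0.231 = 7.131 rad/s².

α ≈ 7.13 rad/s²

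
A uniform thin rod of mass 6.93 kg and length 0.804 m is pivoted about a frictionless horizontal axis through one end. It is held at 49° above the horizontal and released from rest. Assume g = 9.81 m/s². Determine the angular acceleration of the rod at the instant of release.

About the pivot, I = (1/3)ML² = (1/3)(6.93)(0.804)² = 1.493 kg·m².
The weight acts at the center, a distance L/2 = 0.4020 m from the pivot; τ = Mg(L/2) cos 49° = 17.93 N·m.
α = τ/I = 17.93/1.493 = 12.01 rad/s².
(Equivalently α = (3g/(2L)) cos 49° = 12.01 rad/s².)

α ≈ 12.0 rad/s²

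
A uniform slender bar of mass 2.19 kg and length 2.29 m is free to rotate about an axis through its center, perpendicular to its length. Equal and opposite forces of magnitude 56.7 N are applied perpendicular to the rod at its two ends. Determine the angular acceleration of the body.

α ≈ 136 rad/s²

I = (1/12)ML² = (1/12)(2.19)(2.29)² = 0.9570 kg·m².
The couple gives τ = F·(L/2) + F·(L/2) = F L = (56.7)(2.29) = 129.8 N·m.
Newton's second law for rotation, τ = Iα, gives α = τ/I = 129.8/0.9570 = 135.7 rad/s².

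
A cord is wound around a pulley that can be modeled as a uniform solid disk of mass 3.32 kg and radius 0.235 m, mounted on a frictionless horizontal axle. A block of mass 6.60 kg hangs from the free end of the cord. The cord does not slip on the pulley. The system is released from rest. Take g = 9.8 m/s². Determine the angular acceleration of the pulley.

α ≈ 33.3 rad/s²

I = ½MR² = (1/2)(3.32)(0.235)² = 0.09167 kg·m².
Block: mg − T = ma. Pulley: TR = Iα. No-slip: a = αR, so T = (I/R²)a = 1.660·a.
Then mg = (m + 1.660)a, so a = (6.60)(9.8)/(6.60 + 1.660) = 7.831 m/s².
α = a/R = 7.831/0.235 = 33.32 rad/s².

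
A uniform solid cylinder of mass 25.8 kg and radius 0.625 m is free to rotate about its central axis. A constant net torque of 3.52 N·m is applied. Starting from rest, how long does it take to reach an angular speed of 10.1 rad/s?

I = ½MR² = (1/2)(25.8)(0.625)² = 5.039 kg·m².
α = τ/I = 3.52/5.039 = 0.6985 rad/s².
ω = αt ⇒ t = ω/α = 10.1/0.6985 = 14.46 s.

t ≈ 14.5 s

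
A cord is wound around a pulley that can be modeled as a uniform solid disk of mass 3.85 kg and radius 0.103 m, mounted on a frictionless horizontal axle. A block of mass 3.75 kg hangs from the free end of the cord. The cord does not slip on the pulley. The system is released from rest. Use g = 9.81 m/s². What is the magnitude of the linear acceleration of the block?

a ≈ 6.48 m/s²

I = ½MR² = (1/2)(3.85)(0.103)² = 0.02042 kg·m².
Block: mg − T = ma. Pulley: TR = Iα. No-slip: a = αR, so T = (I/R²)a = 1.925·a.
Then mg = (m + 1.925)a, so a = (3.75)(9.81)/(3.75 + 1.925) = 6.482 m/s².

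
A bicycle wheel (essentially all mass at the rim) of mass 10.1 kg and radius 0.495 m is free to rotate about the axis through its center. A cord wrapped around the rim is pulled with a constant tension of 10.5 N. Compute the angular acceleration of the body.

α ≈ 2.10 rad/s²

I = MR² = (10.1)(0.495)² = 2.475 kg·m².
τ = F R = (10.5)(0.495) = 5.197 N·m.
Newton's second law for rotation, τ = Iα, gives α = τ/I = 5.197/2.475 = 2.100 rad/s².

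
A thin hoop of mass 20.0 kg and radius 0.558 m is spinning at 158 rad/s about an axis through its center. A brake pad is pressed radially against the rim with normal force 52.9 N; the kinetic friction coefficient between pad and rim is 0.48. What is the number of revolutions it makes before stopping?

I = MR² = (20.0)(0.558)² = 6.227 kg·m².
Friction force f = μN = (0.48)(52.9) = 25.39 N at the rim; torque magnitude τ = fR = 14.17 N·m, opposing ω.
|α| = τ/I = 14.17/6.227 = 2.275 rad/s² (deceleration).
ω² = ω₀² − 2|α|θ with ω = 0 ⇒ θ = ω₀²/(2|α|) = 5486 rad = 873.1 rev.

≈ 873 revolutions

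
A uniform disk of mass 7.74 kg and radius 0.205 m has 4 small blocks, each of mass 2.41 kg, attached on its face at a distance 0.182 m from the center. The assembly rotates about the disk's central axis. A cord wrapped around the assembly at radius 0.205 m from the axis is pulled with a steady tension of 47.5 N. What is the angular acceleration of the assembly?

I_disk = ½MR² = ½(7.74)(0.205)² = 0.1626 kg·m².
I_blocks = 4·m·r² = 4(2.41)(0.182)² = 0.3193 kg·m².
Total I = 0.4820 kg·m².
τ = F r = (47.5)(0.205) = 9.737 N·m.
α = τ/I = 9.737/0.4820 = 20.20 rad/s².

α ≈ 20.2 rad/s²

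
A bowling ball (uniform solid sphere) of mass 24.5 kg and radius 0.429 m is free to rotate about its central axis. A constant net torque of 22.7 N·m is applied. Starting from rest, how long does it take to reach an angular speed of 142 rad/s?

I = (2/5)MR² = (2/5)(24.5)(0.429)² = 1.804 kg·m².
α = τ/I = 22.7/1.804 = 12.59 rad/s².
ω = αt ⇒ t = ω/α = 142/12.59 = 11.28 s.

t ≈ 11.3 s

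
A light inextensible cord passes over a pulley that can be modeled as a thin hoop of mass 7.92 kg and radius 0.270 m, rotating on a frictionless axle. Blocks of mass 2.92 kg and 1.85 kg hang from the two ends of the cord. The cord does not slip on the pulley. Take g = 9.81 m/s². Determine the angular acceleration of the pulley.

I = MR² = (7.92)(0.270)² = 0.5774 kg·m².
Heavier block: m₁g − T₁ = m₁a. Lighter block: T₂ − m₂g = m₂a.
Pulley: (T₁ − T₂)R = Iα = I(a/R), so T₁ − T₂ = (I/R²)a = 1·M_p a = 7.920·a.
Adding the three: (m₁ − m₂)g = (m₁ + m₂ + 7.920)a, so a = (2.92 − 1.85)(9.81)/(2.92 + 1.85 + 7.920) = 0.8272 m/s².
α = a/R = 0.8272/0.270 = 3.064 rad/s².

α ≈ 3.06 rad/s²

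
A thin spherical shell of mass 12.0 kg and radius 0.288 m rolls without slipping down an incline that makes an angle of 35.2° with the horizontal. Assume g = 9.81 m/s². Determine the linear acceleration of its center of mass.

Translation along the incline: Mg sinθ − f = Ma.
Rotation about the center: fR = Iα with I = (2/3)MR². No-slip gives a = αR, so f = (I/R²)a = (2/3)M a.
Substituting: Mg sinθ = (1 + 0.6667)Ma, so a = g sinθ/(1 + 0.6667) = (9.81) sin 35.2° / 1.667 = 3.393 m/s².

a ≈ 3.39 m/s²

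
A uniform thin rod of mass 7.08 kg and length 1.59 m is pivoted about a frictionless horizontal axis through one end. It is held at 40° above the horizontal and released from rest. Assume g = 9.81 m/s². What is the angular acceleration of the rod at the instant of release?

About the pivot, I = (1/3)ML² = (1/3)(7.08)(1.59)² = 5.966 kg·m².
The weight acts at the center, a distance L/2 = 0.7950 m from the pivot; τ = Mg(L/2) cos 40° = 42.30 N·m.
α = τ/I = 42.30/5.966 = 7.090 rad/s².
(Equivalently α = (3g/(2L)) cos 40° = 7.090 rad/s².)

α ≈ 7.09 rad/s²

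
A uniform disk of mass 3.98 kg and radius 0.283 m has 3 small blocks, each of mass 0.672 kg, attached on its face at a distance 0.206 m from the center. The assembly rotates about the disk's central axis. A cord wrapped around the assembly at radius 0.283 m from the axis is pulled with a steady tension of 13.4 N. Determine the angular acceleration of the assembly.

I_disk = ½MR² = ½(3.98)(0.283)² = 0.1594 kg·m².
I_blocks = 3·m·r² = 3(0.672)(0.206)² = 0.08555 kg·m².
Total I = 0.2449 kg·m².
τ = F r = (13.4)(0.283) = 3.792 N·m.
α = τ/I = 3.792/0.2449 = 15.48 rad/s².

α ≈ 15.5 rad/s²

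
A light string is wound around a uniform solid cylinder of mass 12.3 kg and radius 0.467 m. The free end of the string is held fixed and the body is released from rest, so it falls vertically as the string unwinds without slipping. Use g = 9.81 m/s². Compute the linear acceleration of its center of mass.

Translation: Mg − T = Ma. Rotation about the center: TR = Iα with I = ½MR².
With a = αR: T = (I/R²)a = (1/2)M a, so Mg = (1 + 0.5000)Ma.
a = g/(1 + 0.5000) = 9.81/1.500 = 6.540 m/s².

a ≈ 6.54 m/s²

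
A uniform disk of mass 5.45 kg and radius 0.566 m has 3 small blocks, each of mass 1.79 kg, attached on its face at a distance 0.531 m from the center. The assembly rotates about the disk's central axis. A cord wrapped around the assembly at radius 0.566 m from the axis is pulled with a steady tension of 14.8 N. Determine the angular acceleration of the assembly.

I_disk = ½MR² = ½(5.45)(0.566)² = 0.8730 kg·m².
I_blocks = 3·m·r² = 3(1.79)(0.531)² = 1.514 kg·m².
Total I = 2.387 kg·m².
τ = F r = (14.8)(0.566) = 8.377 N·m.
α = τ/I = 8.377/2.387 = 3.509 rad/s².

α ≈ 3.51 rad/s²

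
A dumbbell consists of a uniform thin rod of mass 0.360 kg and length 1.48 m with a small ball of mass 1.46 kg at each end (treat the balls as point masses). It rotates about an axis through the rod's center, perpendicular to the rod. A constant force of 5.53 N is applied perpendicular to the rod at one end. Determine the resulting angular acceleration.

α ≈ 2.46 rad/s²

I_rod = (1/12)ML² = (1/12)(0.360)(1.48)² = 0.06571 kg·m².
I_balls = 2·m·(L/2)² = 2(1.46)(0.7400)² = 1.599 kg·m².
Total I = 1.665 kg·m².
τ = F·(L/2) = (5.53)(0.740) = 4.092 N·m.
α = τ/I = 4.092/1.665 = 2.458 rad/s².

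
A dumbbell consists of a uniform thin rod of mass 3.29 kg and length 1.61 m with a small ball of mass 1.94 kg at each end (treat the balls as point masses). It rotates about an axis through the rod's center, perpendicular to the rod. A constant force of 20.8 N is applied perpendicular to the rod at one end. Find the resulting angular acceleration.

α ≈ 5.19 rad/s²

I_rod = (1/12)ML² = (1/12)(3.29)(1.61)² = 0.7107 kg·m².
I_balls = 2·m·(L/2)² = 2(1.94)(0.8050)² = 2.514 kg·m².
Total I = 3.225 kg·m².
τ = F·(L/2) = (20.8)(0.805) = 16.74 N·m.
α = τ/I = 16.74/3.225 = 5.192 rad/s².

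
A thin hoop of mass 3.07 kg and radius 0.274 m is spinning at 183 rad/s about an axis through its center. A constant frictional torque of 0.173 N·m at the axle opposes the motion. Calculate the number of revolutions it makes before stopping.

≈ 3550 revolutions

I = MR² = (3.07)(0.274)² = 0.2305 kg·m².
The net torque has magnitude 0.173 N·m, opposing ω.
|α| = τ/I = 0.1730/0.2305 = 0.7506 rad/s² (deceleration).
ω² = ω₀² − 2|α|θ with ω = 0 ⇒ θ = ω₀²/(2|α|) = 22310 rad = 3550 rev.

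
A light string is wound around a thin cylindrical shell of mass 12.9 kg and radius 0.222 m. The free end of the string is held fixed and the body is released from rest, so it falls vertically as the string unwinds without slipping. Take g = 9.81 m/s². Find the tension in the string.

T ≈ 63.3 N

Translation: Mg − T = Ma. Rotation about the center: TR = Iα with I = MR².
With a = αR: T = (I/R²)a = M a, so Mg = (1 + 1.000)Ma.
a = g/(1 + 1.000) = 9.81/2.000 = 4.905 m/s².
T = 1.000·M·a = (1.000)(12.9)(4.905) = 63.27 N.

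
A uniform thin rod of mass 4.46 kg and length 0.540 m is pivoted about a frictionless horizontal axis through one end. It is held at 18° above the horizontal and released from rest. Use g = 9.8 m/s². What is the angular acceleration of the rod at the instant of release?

α ≈ 25.9 rad/s²

About the pivot, I = (1/3)ML² = (1/3)(4.46)(0.540)² = 0.4335 kg·m².
The weight acts at the center, a distance L/2 = 0.2700 m from the pivot; τ = Mg(L/2) cos 18° = 11.22 N·m.
α = τ/I = 11.22/0.4335 = 25.89 rad/s².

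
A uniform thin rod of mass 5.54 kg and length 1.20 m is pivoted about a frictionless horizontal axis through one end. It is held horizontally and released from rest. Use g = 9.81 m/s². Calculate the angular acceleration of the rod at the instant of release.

About the pivot, I = (1/3)ML² = (1/3)(5.54)(1.20)² = 2.659 kg·m².
The weight acts at the center, a distance L/2 = 0.6000 m from the pivot; τ = Mg(L/2) = 32.61 N·m.
α = τ/I = 32.61/2.659 = 12.26 rad/s².

α ≈ 12.3 rad/s²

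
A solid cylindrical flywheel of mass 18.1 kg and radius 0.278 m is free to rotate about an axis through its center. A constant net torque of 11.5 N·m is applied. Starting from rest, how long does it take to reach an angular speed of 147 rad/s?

I = ½MR² = (1/2)(18.1)(0.278)² = 0.6994 kg·m².
α = τ/I = 11.5/0.6994 = 16.44 rad/s².
ω = αt ⇒ t = ω/α = 147/16.44 = 8.940 s.

t ≈ 8.94 s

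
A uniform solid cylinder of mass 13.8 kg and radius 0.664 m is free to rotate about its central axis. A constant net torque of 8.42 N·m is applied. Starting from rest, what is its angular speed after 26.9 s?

ω ≈ 74.5 rad/s

I = ½MR² = (1/2)(13.8)(0.664)² = 3.042 kg·m².
α = τ/I = 8.42/3.042 = 2.768 rad/s².
ω = ω₀ + αt = 0 + (2.768)(26.9) = 74.45 rad/s.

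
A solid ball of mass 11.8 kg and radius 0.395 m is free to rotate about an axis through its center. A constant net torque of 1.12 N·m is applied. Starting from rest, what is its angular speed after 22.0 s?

I = (2/5)MR² = (2/5)(11.8)(0.395)² = 0.7364 kg·m².
α = τ/I = 1.12/0.7364 = 1.521 rad/s².
ω = ω₀ + αt = 0 + (1.521)(22.0) = 33.46 rad/s.

ω ≈ 33.5 rad/s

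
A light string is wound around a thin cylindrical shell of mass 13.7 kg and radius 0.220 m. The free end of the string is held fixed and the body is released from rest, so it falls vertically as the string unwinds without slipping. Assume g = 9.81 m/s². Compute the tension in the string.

Translation: Mg − T = Ma. Rotation about the center: TR = Iα with I = MR².
With a = αR: T = (I/R²)a = M a, so Mg = (1 + 1.000)Ma.
a = g/(1 + 1.000) = 9.81/2.000 = 4.905 m/s².
T = 1.000·M·a = (1.000)(13.7)(4.905) = 67.20 N.

T ≈ 67.2 N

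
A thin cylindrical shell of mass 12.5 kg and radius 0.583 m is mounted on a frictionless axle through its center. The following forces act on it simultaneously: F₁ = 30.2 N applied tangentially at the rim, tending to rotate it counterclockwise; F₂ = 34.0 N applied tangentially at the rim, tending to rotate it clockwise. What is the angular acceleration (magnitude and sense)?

α ≈ 0.521 rad/s², clockwise

I = MR² = (12.5)(0.583)² = 4.249 kg·m².
Taking counterclockwise as positive: τ₁ = +(30.2)(0.583) = +17.61 N·m; τ₂ = −(34.0)(0.583) = −19.82 N·m.
Net torque τ = -2.215 N·m.
α = τ/I = -2.215/4.249 = -0.5214 rad/s².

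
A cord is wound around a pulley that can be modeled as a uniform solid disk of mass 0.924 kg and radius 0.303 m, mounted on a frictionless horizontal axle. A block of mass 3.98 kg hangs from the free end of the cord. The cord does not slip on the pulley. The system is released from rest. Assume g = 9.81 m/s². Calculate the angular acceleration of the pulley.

I = ½MR² = (1/2)(0.924)(0.303)² = 0.04242 kg·m².
Block: mg − T = ma. Pulley: TR = Iα. No-slip: a = αR, so T = (I/R²)a = 0.4620·a.
Then mg = (m + 0.4620)a, so a = (3.98)(9.81)/(3.98 + 0.4620) = 8.790 m/s².
α = a/R = 8.790/0.303 = 29.01 rad/s².

α ≈ 29.0 rad/s²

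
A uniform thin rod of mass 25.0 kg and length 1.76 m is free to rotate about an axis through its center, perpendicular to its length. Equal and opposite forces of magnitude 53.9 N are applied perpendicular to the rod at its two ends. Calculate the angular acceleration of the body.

α ≈ 14.7 rad/s²

I = (1/12)ML² = (1/12)(25.0)(1.76)² = 6.453 kg·m².
The couple gives τ = F·(L/2) + F·(L/2) = F L = (53.9)(1.76) = 94.86 N·m.
From τ = Iα: α = 94.86/6.453 = 14.70 rad/s².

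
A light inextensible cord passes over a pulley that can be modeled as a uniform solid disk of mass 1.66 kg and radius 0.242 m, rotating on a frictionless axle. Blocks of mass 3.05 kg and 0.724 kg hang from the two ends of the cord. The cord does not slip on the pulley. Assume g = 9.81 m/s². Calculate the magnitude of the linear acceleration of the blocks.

a ≈ 4.96 m/s²

I = ½MR² = (1/2)(1.66)(0.242)² = 0.04861 kg·m².
Heavier block: m₁g − T₁ = m₁a. Lighter block: T₂ − m₂g = m₂a.
Pulley: (T₁ − T₂)R = Iα = I(a/R), so T₁ − T₂ = (I/R²)a = (1/2)M_p a = 0.8300·a.
Adding the three: (m₁ − m₂)g = (m₁ + m₂ + 0.8300)a, so a = (3.05 − 0.724)(9.81)/(3.05 + 0.724 + 0.8300) = 4.956 m/s².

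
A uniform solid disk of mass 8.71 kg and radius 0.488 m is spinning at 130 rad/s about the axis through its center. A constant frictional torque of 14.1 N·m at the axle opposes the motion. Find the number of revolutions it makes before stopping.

I = ½MR² = (1/2)(8.71)(0.488)² = 1.037 kg·m².
The net torque has magnitude 14.1 N·m, opposing ω.
|α| = τ/I = 14.10/1.037 = 13.60 rad/s² (deceleration).
ω² = ω₀² − 2|α|θ with ω = 0 ⇒ θ = ω₀²/(2|α|) = 621.5 rad = 98.92 rev.

≈ 98.9 revolutions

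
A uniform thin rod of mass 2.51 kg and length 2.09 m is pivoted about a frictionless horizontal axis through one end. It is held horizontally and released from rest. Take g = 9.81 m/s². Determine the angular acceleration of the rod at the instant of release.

α ≈ 7.04 rad/s²

About the pivot, I = (1/3)ML² = (1/3)(2.51)(2.09)² = 3.655 kg·m².
The weight acts at the center, a distance L/2 = 1.045 m from the pivot; τ = Mg(L/2) = 25.73 N·m.
α = τ/I = 25.73/3.655 = 7.041 rad/s².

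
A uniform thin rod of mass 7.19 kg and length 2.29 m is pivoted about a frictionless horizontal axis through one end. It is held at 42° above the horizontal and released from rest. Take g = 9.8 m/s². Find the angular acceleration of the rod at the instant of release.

About the pivot, I = (1/3)ML² = (1/3)(7.19)(2.29)² = 12.57 kg·m².
The weight acts at the center, a distance L/2 = 1.145 m from the pivot; τ = Mg(L/2) cos 42° = 59.96 N·m.
α = τ/I = 59.96/12.57 = 4.770 rad/s².

α ≈ 4.77 rad/s²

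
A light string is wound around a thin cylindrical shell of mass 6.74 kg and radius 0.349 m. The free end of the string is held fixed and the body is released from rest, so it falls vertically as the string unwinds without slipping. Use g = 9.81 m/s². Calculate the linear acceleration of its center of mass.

a ≈ 4.91 m/s²

Translation: Mg − T = Ma. Rotation about the center: TR = Iα with I = MR².
With a = αR: T = (I/R²)a = M a, so Mg = (1 + 1.000)Ma.
a = g/(1 + 1.000) = 9.81/2.000 = 4.905 m/s².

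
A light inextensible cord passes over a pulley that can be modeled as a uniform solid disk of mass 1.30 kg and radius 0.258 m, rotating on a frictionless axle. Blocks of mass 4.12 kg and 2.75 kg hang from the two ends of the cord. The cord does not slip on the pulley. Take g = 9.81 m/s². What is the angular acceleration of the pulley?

α ≈ 6.93 rad/s²

I = ½MR² = (1/2)(1.30)(0.258)² = 0.04327 kg·m².
Heavier block: m₁g − T₁ = m₁a. Lighter block: T₂ − m₂g = m₂a.
Pulley: (T₁ − T₂)R = Iα = I(a/R), so T₁ − T₂ = (I/R²)a = (1/2)M_p a = 0.6500·a.
Adding the three: (m₁ − m₂)g = (m₁ + m₂ + 0.6500)a, so a = (4.12 − 2.75)(9.81)/(4.12 + 2.75 + 0.6500) = 1.787 m/s².
α = a/R = 1.787/0.258 = 6.927 rad/s².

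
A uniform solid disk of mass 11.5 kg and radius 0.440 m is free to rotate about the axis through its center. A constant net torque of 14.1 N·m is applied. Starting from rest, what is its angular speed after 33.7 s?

I = ½MR² = (1/2)(11.5)(0.440)² = 1.113 kg·m².
α = τ/I = 14.1/1.113 = 12.67 rad/s².
ω = ω₀ + αt = 0 + (12.67)(33.7) = 426.9 rad/s.

ω ≈ 427 rad/s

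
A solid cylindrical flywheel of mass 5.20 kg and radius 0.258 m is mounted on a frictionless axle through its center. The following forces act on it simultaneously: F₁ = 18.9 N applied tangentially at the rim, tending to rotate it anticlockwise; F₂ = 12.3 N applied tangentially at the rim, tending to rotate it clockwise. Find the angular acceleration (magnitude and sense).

I = ½MR² = (1/2)(5.20)(0.258)² = 0.1731 kg·m².
Taking anticlockwise as positive: τ₁ = +(18.9)(0.258) = +4.876 N·m; τ₂ = −(12.3)(0.258) = −3.173 N·m.
Net torque τ = 1.703 N·m.
α = τ/I = 1.703/0.1731 = 9.839 rad/s².

α ≈ 9.84 rad/s², anticlockwise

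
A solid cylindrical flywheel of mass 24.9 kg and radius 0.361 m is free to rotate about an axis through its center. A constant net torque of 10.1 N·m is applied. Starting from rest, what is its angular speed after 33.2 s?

I = ½MR² = (1/2)(24.9)(0.361)² = 1.622 kg·m².
α = τ/I = 10.1/1.622 = 6.225 rad/s².
ω = ω₀ + αt = 0 + (6.225)(33.2) = 206.7 rad/s.

ω ≈ 207 rad/s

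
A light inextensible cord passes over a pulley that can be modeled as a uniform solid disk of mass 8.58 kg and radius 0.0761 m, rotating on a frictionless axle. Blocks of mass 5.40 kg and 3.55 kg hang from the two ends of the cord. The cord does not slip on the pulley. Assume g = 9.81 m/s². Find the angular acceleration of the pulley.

I = ½MR² = (1/2)(8.58)(0.0761)² = 0.02484 kg·m².
Heavier block: m₁g − T₁ = m₁a. Lighter block: T₂ − m₂g = m₂a.
Pulley: (T₁ − T₂)R = Iα = I(a/R), so T₁ − T₂ = (I/R²)a = (1/2)M_p a = 4.290·a.
Adding the three: (m₁ − m₂)g = (m₁ + m₂ + 4.290)a, so a = (5.40 − 3.55)(9.81)/(5.40 + 3.55 + 4.290) = 1.371 m/s².
α = a/R = 1.371/0.0761 = 18.01 rad/s².

α ≈ 18.0 rad/s²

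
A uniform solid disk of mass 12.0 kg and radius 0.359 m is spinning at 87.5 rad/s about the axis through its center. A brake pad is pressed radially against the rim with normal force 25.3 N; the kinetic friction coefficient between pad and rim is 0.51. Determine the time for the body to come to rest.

I = ½MR² = (1/2)(12.0)(0.359)² = 0.7733 kg·m².
Friction force f = μN = (0.51)(25.3) = 12.90 N at the rim; torque magnitude τ = fR = 4.632 N·m, opposing ω.
|α| = τ/I = 4.632/0.7733 = 5.990 rad/s² (deceleration).
0 = ω₀ − |α|t ⇒ t = ω₀/|α| = 87.5/5.990 = 14.61 s.

t ≈ 14.6 s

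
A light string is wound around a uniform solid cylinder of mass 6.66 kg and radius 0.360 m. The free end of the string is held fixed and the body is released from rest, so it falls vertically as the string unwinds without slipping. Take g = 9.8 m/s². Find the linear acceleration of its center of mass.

Translation: Mg − T = Ma. Rotation about the center: TR = Iα with I = ½MR².
With a = αR: T = (I/R²)a = (1/2)M a, so Mg = (1 + 0.5000)Ma.
a = g/(1 + 0.5000) = 9.8/1.500 = 6.533 m/s².

a ≈ 6.53 m/s²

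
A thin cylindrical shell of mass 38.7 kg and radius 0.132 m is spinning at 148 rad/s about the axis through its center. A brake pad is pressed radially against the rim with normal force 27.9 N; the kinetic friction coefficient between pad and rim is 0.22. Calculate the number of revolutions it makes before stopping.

I = MR² = (38.7)(0.132)² = 0.6743 kg·m².
Friction force f = μN = (0.22)(27.9) = 6.138 N at the rim; torque magnitude τ = fR = 0.8102 N·m, opposing ω.
|α| = τ/I = 0.8102/0.6743 = 1.202 rad/s² (deceleration).
ω² = ω₀² − 2|α|θ with ω = 0 ⇒ θ = ω₀²/(2|α|) = 9115 rad = 1451 rev.

≈ 1450 revolutions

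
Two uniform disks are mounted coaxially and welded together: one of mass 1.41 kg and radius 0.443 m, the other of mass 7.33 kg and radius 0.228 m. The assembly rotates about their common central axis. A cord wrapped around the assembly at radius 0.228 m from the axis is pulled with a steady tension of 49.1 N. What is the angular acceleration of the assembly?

I = ½M₁R₁² + ½M₂R₂² = ½(1.41)(0.443)² + ½(7.33)(0.228)² = 0.3289 kg·m².
τ = F r = (49.1)(0.228) = 11.19 N·m.
α = τ/I = 11.19/0.3289 = 34.04 rad/s².

α ≈ 34.0 rad/s²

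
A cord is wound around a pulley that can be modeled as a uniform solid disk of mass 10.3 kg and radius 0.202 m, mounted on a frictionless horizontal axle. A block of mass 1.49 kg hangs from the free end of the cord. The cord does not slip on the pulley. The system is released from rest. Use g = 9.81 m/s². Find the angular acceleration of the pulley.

α ≈ 10.9 rad/s²

I = ½MR² = (1/2)(10.3)(0.202)² = 0.2101 kg·m².
Block: mg − T = ma. Pulley: TR = Iα. No-slip: a = αR, so T = (I/R²)a = 5.150·a.
Then mg = (m + 5.150)a, so a = (1.49)(9.81)/(1.49 + 5.150) = 2.201 m/s².
α = a/R = 2.201/0.202 = 10.90 rad/s².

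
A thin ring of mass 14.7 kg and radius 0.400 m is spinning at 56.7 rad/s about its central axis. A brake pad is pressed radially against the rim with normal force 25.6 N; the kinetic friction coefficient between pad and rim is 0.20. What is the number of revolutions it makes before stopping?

I = MR² = (14.7)(0.400)² = 2.352 kg·m².
Friction force f = μN = (0.20)(25.6) = 5.120 N at the rim; torque magnitude τ = fR = 2.048 N·m, opposing ω.
|α| = τ/I = 2.048/2.352 = 0.8707 rad/s² (deceleration).
ω² = ω₀² − 2|α|θ with ω = 0 ⇒ θ = ω₀²/(2|α|) = 1846 rad = 293.8 rev.

≈ 294 revolutions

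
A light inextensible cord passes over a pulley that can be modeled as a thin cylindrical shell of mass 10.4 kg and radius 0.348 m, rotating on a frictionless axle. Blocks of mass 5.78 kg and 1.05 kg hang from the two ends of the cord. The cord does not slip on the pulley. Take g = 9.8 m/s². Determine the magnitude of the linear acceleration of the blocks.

a ≈ 2.69 m/s²

I = MR² = (10.4)(0.348)² = 1.259 kg·m².
Heavier block: m₁g − T₁ = m₁a. Lighter block: T₂ − m₂g = m₂a.
Pulley: (T₁ − T₂)R = Iα = I(a/R), so T₁ − T₂ = (I/R²)a = 1·M_p a = 10.40·a.
Adding the three: (m₁ − m₂)g = (m₁ + m₂ + 10.40)a, so a = (5.78 − 1.05)(9.8)/(5.78 + 1.05 + 10.40) = 2.690 m/s².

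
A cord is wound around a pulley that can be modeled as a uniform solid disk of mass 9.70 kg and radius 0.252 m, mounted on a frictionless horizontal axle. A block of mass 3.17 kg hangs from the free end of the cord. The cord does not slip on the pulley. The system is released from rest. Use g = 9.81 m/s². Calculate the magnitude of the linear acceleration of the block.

I = ½MR² = (1/2)(9.70)(0.252)² = 0.3080 kg·m².
Block: mg − T = ma. Pulley: TR = Iα. No-slip: a = αR, so T = (I/R²)a = 4.850·a.
Then mg = (m + 4.850)a, so a = (3.17)(9.81)/(3.17 + 4.850) = 3.878 m/s².

a ≈ 3.88 m/s²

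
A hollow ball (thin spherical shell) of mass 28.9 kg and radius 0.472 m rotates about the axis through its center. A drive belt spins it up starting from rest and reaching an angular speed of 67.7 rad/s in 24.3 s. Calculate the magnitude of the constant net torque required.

τ ≈ 12.0 N·m

I = (2/3)MR² = (2/3)(28.9)(0.472)² = 4.292 kg·m².
α = Δω/Δt = (67.7 − 0)/24.3 = 2.786 rad/s².
τ = Iα = (4.292)(2.786) = 11.96 N·m.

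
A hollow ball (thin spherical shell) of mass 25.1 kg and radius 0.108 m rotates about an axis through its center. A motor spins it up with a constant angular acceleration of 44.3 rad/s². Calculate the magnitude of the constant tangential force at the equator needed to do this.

I = (2/3)MR² = (2/3)(25.1)(0.108)² = 0.1952 kg·m².
The required torque is τ = Iα = (0.1952)(44.30) = 8.646 N·m.
A tangential force at the equator gives τ = FR, so F = τ/R = 8.646/0.108 = 80.06 N.

F ≈ 80.1 N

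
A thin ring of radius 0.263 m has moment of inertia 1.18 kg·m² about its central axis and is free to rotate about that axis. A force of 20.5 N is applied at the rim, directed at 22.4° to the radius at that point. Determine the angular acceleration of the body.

α ≈ 1.74 rad/s²

Only the tangential component produces torque: τ = F R sinθ = (20.5)(0.263) sin 22.4° = 2.055 N·m.
Newton's second law for rotation, τ = Iα, gives α = τ/I = 2.055/1.180 = 1.741 rad/s².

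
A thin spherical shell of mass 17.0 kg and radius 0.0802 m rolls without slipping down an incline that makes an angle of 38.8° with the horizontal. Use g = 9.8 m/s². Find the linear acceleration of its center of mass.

Translation along the incline: Mg sinθ − f = Ma.
Rotation about the center: fR = Iα with I = (2/3)MR². No-slip gives a = αR, so f = (I/R²)a = (2/3)M a.
Substituting: Mg sinθ = (1 + 0.6667)Ma, so a = g sinθ/(1 + 0.6667) = (9.8) sin 38.8° / 1.667 = 3.684 m/s².

a ≈ 3.68 m/s²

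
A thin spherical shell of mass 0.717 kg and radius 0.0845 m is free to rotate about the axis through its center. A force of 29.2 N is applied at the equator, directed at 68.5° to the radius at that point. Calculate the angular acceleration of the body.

I = (2/3)MR² = (2/3)(0.717)(0.0845)² = 0.003413 kg·m².
Only the tangential component produces torque: τ = F R sinθ = (29.2)(0.0845) sin 68.5° = 2.296 N·m.
Newton's second law for rotation, τ = Iα, gives α = τ/I = 2.296/0.003413 = 672.6 rad/s².

α ≈ 673 rad/s²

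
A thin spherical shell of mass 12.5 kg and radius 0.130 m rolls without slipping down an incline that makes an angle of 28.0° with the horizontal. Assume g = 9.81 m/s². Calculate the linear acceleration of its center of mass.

a ≈ 2.76 m/s²

Translation along the incline: Mg sinθ − f = Ma.
Rotation about the center: fR = Iα with I = (2/3)MR². No-slip gives a = αR, so f = (I/R²)a = (2/3)M a.
Substituting: Mg sinθ = (1 + 0.6667)Ma, so a = g sinθ/(1 + 0.6667) = (9.81) sin 28.0° / 1.667 = 2.763 m/s².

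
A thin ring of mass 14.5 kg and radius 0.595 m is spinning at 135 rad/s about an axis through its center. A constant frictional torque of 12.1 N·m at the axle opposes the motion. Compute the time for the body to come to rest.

t ≈ 57.3 s

I = MR² = (14.5)(0.595)² = 5.133 kg·m².
The net torque has magnitude 12.1 N·m, opposing ω.
|α| = τ/I = 12.10/5.133 = 2.357 rad/s² (deceleration).
0 = ω₀ − |α|t ⇒ t = ω₀/|α| = 135/2.357 = 57.27 s.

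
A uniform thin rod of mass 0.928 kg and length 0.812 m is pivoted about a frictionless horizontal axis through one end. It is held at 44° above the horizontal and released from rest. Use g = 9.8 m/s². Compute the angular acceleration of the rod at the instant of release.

About the pivot, I = (1/3)ML² = (1/3)(0.928)(0.812)² = 0.2040 kg·m².
The weight acts at the center, a distance L/2 = 0.4060 m from the pivot; τ = Mg(L/2) cos 44° = 2.656 N·m.
α = τ/I = 2.656/0.2040 = 13.02 rad/s².
(Equivalently α = (3g/(2L)) cos 44° = 13.02 rad/s².)

α ≈ 13.0 rad/s²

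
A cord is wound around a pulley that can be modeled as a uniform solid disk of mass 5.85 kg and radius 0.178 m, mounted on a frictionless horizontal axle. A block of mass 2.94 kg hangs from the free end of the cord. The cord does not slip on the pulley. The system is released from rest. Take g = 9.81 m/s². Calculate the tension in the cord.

I = ½MR² = (1/2)(5.85)(0.178)² = 0.09268 kg·m².
Block: mg − T = ma. Pulley: TR = Iα. No-slip: a = αR, so T = (I/R²)a = 2.925·a.
Then mg = (m + 2.925)a, so a = (2.94)(9.81)/(2.94 + 2.925) = 4.918 m/s².
T = 2.925·a = 14.38 N.

T ≈ 14.4 N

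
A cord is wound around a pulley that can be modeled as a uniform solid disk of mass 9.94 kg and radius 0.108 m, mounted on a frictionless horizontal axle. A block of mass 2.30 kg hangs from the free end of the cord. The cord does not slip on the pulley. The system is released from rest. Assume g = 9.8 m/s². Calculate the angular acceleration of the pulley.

α ≈ 28.7 rad/s²

I = ½MR² = (1/2)(9.94)(0.108)² = 0.05797 kg·m².
Block: mg − T = ma. Pulley: TR = Iα. No-slip: a = αR, so T = (I/R²)a = 4.970·a.
Then mg = (m + 4.970)a, so a = (2.30)(9.8)/(2.30 + 4.970) = 3.100 m/s².
α = a/R = 3.100/0.108 = 28.71 rad/s².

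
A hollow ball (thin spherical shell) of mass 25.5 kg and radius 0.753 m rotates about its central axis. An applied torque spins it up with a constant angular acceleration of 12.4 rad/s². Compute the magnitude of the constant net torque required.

I = (2/3)MR² = (2/3)(25.5)(0.753)² = 9.639 kg·m².
τ = Iα = (9.639)(12.40) = 119.5 N·m.

τ ≈ 120 N·m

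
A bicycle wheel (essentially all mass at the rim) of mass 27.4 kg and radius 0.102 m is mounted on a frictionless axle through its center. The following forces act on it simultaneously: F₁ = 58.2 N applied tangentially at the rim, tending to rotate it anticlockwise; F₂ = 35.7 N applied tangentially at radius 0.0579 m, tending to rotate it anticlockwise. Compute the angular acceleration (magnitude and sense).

α ≈ 28.1 rad/s², anticlockwise

I = MR² = (27.4)(0.102)² = 0.2851 kg·m².
Taking anticlockwise as positive: τ₁ = +(58.2)(0.102) = +5.936 N·m; τ₂ = +(35.7)(0.0579) = +2.067 N·m.
Net torque τ = 8.003 N·m.
α = τ/I = 8.003/0.2851 = 28.08 rad/s².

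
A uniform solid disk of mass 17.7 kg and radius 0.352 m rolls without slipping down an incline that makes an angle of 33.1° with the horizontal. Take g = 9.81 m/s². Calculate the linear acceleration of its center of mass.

Translation along the incline: Mg sinθ − f = Ma.
Rotation about the center: fR = Iα with I = ½MR². No-slip gives a = αR, so f = (I/R²)a = (1/2)M a.
Substituting: Mg sinθ = (1 + 0.5000)Ma, so a = g sinθ/(1 + 0.5000) = (9.81) sin 33.1° / 1.500 = 3.572 m/s².

a ≈ 3.57 m/s²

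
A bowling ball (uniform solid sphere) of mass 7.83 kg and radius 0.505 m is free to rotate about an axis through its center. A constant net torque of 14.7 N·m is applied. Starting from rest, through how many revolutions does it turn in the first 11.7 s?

I = (2/5)MR² = (2/5)(7.83)(0.505)² = 0.7987 kg·m².
α = τ/I = 14.7/0.7987 = 18.40 rad/s².
θ = ½αt² = ½(18.40)(11.7)² = 1260 rad.
Revolutions = θ/(2π) = 200.5.

≈ 200 revolutions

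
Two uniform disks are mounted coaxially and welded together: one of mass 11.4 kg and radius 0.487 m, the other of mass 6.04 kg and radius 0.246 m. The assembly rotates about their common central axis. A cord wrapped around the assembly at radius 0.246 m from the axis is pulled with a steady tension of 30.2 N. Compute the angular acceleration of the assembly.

α ≈ 4.84 rad/s²

I = ½M₁R₁² + ½M₂R₂² = ½(11.4)(0.487)² + ½(6.04)(0.246)² = 1.535 kg·m².
τ = F r = (30.2)(0.246) = 7.429 N·m.
α = τ/I = 7.429/1.535 = 4.841 rad/s².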